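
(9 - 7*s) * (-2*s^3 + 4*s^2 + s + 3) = 14*s^4 - 46*s^3 + 29*s^2 - 12*s + 27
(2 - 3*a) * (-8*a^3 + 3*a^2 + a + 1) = 24*a^4 - 25*a^3 + 3*a^2 - a + 2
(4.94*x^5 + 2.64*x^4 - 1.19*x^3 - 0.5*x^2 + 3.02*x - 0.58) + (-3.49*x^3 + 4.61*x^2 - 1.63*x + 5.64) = 4.94*x^5 + 2.64*x^4 - 4.68*x^3 + 4.11*x^2 + 1.39*x + 5.06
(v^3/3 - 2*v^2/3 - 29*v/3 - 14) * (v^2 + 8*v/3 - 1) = v^5/3 + 2*v^4/9 - 106*v^3/9 - 352*v^2/9 - 83*v/3 + 14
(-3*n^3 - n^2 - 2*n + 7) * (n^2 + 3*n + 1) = -3*n^5 - 10*n^4 - 8*n^3 + 19*n + 7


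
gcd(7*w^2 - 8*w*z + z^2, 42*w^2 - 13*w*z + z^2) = -7*w + z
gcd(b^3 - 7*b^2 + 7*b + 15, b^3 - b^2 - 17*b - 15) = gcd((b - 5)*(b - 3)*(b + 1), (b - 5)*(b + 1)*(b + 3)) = b^2 - 4*b - 5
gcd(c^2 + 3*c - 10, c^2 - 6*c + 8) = c - 2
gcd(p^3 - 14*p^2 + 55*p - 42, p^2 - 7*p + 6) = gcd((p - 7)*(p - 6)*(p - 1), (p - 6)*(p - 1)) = p^2 - 7*p + 6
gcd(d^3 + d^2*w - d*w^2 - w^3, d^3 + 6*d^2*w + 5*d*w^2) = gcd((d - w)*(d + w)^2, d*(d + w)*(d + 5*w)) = d + w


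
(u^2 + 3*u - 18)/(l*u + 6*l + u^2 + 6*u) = (u - 3)/(l + u)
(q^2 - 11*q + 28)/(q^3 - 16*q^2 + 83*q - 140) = 1/(q - 5)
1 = 1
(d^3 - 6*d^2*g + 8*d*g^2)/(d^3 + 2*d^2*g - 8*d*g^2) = (d - 4*g)/(d + 4*g)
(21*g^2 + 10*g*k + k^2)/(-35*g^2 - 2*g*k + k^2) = (-21*g^2 - 10*g*k - k^2)/(35*g^2 + 2*g*k - k^2)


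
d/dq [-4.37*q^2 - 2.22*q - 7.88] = -8.74*q - 2.22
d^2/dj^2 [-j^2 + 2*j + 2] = -2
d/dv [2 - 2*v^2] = -4*v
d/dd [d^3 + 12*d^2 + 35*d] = 3*d^2 + 24*d + 35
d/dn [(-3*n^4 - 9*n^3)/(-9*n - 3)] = n^2*(9*n^2 + 22*n + 9)/(9*n^2 + 6*n + 1)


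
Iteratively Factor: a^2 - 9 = (a - 3)*(a + 3)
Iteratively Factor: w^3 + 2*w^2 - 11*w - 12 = (w + 4)*(w^2 - 2*w - 3) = (w - 3)*(w + 4)*(w + 1)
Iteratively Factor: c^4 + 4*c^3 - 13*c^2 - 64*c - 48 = (c + 3)*(c^3 + c^2 - 16*c - 16) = (c + 1)*(c + 3)*(c^2 - 16) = (c - 4)*(c + 1)*(c + 3)*(c + 4)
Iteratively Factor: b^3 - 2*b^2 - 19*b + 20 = (b - 1)*(b^2 - b - 20) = (b - 1)*(b + 4)*(b - 5)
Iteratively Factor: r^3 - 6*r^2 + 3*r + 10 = (r - 5)*(r^2 - r - 2) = (r - 5)*(r + 1)*(r - 2)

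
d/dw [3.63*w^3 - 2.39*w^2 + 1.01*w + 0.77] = 10.89*w^2 - 4.78*w + 1.01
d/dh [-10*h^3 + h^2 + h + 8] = -30*h^2 + 2*h + 1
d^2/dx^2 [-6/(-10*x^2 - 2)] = 30*(15*x^2 - 1)/(5*x^2 + 1)^3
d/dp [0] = 0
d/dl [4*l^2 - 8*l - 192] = 8*l - 8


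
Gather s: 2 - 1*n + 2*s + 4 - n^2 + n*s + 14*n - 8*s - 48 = -n^2 + 13*n + s*(n - 6) - 42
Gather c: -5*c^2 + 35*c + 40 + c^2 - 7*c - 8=-4*c^2 + 28*c + 32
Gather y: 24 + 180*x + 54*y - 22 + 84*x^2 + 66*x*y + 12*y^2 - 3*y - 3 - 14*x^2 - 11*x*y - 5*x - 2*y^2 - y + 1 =70*x^2 + 175*x + 10*y^2 + y*(55*x + 50)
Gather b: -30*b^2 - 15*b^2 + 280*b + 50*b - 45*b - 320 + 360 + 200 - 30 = -45*b^2 + 285*b + 210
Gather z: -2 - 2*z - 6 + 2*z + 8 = 0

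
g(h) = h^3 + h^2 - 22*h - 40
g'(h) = 3*h^2 + 2*h - 22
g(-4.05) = -0.93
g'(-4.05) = 19.11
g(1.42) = -66.36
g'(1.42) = -13.11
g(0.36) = -47.74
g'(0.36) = -20.89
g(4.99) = -0.63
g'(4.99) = 62.68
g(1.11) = -61.82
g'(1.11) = -16.08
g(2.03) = -72.17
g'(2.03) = -5.58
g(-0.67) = -25.11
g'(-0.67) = -21.99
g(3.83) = -53.41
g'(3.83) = 29.67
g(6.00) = 80.00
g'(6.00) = 98.00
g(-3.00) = 8.00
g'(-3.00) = -1.00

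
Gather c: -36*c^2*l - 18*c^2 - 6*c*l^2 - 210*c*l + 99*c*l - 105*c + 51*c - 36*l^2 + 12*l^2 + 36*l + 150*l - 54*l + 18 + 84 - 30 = c^2*(-36*l - 18) + c*(-6*l^2 - 111*l - 54) - 24*l^2 + 132*l + 72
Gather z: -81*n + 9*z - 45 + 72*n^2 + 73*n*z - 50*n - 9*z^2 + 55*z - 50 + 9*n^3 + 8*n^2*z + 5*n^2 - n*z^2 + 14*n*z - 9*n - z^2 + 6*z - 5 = 9*n^3 + 77*n^2 - 140*n + z^2*(-n - 10) + z*(8*n^2 + 87*n + 70) - 100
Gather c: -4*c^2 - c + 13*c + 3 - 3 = -4*c^2 + 12*c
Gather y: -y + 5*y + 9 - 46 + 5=4*y - 32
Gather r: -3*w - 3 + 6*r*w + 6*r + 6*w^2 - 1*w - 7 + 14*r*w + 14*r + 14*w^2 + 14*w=r*(20*w + 20) + 20*w^2 + 10*w - 10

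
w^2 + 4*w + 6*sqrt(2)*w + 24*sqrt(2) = (w + 4)*(w + 6*sqrt(2))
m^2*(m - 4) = m^3 - 4*m^2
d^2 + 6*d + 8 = (d + 2)*(d + 4)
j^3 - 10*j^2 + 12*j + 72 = (j - 6)^2*(j + 2)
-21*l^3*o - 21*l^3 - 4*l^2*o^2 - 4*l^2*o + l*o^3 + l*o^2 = (-7*l + o)*(3*l + o)*(l*o + l)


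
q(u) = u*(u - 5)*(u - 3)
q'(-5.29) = 183.59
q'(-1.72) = 51.40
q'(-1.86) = 55.14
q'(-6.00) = 219.00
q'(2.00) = -5.00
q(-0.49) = -9.39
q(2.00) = 6.00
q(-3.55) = -198.81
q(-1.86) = -62.01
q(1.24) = 8.21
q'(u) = u*(u - 5) + u*(u - 3) + (u - 5)*(u - 3) = 3*u^2 - 16*u + 15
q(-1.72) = -54.56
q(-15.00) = -5400.00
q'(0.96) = 2.40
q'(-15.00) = 930.00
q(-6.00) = -594.00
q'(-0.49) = 23.56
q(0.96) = 7.91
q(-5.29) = -451.26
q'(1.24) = -0.23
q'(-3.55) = 109.61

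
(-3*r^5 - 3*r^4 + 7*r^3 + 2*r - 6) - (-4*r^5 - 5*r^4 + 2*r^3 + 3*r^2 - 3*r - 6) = r^5 + 2*r^4 + 5*r^3 - 3*r^2 + 5*r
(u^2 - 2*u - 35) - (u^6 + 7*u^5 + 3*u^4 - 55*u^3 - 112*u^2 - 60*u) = -u^6 - 7*u^5 - 3*u^4 + 55*u^3 + 113*u^2 + 58*u - 35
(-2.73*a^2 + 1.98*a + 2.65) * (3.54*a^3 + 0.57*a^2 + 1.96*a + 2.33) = -9.6642*a^5 + 5.4531*a^4 + 5.1588*a^3 - 0.969600000000001*a^2 + 9.8074*a + 6.1745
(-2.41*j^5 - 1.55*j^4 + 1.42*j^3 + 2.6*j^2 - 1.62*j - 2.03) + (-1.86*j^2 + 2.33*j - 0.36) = -2.41*j^5 - 1.55*j^4 + 1.42*j^3 + 0.74*j^2 + 0.71*j - 2.39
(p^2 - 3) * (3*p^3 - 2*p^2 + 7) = 3*p^5 - 2*p^4 - 9*p^3 + 13*p^2 - 21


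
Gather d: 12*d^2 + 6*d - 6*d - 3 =12*d^2 - 3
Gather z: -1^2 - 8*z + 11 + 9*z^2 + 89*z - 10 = 9*z^2 + 81*z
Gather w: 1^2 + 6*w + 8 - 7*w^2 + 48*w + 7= -7*w^2 + 54*w + 16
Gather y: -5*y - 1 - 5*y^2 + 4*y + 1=-5*y^2 - y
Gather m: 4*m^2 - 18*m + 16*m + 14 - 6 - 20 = 4*m^2 - 2*m - 12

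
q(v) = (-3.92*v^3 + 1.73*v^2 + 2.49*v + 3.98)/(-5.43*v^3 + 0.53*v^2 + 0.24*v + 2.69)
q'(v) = (-11.76*v^2 + 3.46*v + 2.49)/(-5.43*v^3 + 0.53*v^2 + 0.24*v + 2.69) + (16.29*v^2 - 1.06*v - 0.24)*(-3.92*v^3 + 1.73*v^2 + 2.49*v + 3.98)/(-5.43*v^3 + 0.53*v^2 + 0.24*v + 2.69)^2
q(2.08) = 0.43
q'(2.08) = 0.28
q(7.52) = 0.68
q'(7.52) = 0.01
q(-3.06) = 0.77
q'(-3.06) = 0.01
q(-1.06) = 0.84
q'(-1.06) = 0.18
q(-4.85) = 0.76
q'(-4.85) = 0.00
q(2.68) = 0.54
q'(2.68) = 0.12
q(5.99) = 0.67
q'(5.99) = 0.01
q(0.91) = -6.35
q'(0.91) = 110.19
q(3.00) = 0.57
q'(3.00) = 0.08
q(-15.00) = 0.74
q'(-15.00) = 0.00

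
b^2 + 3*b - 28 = (b - 4)*(b + 7)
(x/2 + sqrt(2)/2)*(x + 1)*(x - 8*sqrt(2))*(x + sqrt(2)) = x^4/2 - 3*sqrt(2)*x^3 + x^3/2 - 15*x^2 - 3*sqrt(2)*x^2 - 15*x - 8*sqrt(2)*x - 8*sqrt(2)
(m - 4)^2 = m^2 - 8*m + 16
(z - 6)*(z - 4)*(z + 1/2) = z^3 - 19*z^2/2 + 19*z + 12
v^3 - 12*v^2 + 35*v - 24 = (v - 8)*(v - 3)*(v - 1)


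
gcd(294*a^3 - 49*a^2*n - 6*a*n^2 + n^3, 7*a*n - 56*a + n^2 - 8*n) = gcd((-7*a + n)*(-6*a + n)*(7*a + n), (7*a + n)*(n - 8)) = 7*a + n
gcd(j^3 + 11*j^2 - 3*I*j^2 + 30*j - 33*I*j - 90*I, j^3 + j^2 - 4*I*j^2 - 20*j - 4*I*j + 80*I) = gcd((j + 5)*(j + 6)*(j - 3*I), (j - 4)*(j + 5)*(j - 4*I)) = j + 5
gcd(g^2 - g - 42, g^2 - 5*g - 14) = g - 7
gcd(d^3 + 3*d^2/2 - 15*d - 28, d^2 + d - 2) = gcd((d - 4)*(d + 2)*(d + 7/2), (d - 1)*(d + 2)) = d + 2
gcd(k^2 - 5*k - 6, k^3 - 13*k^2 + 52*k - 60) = k - 6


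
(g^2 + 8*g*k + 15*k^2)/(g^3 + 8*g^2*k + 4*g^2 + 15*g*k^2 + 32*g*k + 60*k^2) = 1/(g + 4)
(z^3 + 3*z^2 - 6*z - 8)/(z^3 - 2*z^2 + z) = (z^3 + 3*z^2 - 6*z - 8)/(z*(z^2 - 2*z + 1))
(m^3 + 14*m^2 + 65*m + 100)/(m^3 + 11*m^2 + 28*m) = (m^2 + 10*m + 25)/(m*(m + 7))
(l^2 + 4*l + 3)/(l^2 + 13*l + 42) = (l^2 + 4*l + 3)/(l^2 + 13*l + 42)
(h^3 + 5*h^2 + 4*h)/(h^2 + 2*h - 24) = h*(h^2 + 5*h + 4)/(h^2 + 2*h - 24)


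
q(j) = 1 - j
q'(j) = -1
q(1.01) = -0.01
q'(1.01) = -1.00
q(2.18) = -1.18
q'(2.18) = -1.00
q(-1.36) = 2.36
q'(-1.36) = -1.00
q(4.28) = -3.28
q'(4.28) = -1.00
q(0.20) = 0.80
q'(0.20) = -1.00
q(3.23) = -2.23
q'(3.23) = -1.00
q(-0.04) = 1.04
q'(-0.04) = -1.00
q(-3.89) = 4.89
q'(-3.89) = -1.00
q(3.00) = -2.00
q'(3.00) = -1.00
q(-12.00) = 13.00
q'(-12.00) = -1.00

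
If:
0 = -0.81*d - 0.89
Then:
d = -1.10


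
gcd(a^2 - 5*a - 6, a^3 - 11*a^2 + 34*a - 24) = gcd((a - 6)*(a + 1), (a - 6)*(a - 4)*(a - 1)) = a - 6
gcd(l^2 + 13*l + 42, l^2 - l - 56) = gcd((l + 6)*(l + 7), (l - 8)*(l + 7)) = l + 7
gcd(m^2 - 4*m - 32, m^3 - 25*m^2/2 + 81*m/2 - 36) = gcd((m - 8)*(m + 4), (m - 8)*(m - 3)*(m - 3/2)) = m - 8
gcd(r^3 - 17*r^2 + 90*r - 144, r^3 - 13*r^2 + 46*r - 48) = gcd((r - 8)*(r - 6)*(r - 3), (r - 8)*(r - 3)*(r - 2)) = r^2 - 11*r + 24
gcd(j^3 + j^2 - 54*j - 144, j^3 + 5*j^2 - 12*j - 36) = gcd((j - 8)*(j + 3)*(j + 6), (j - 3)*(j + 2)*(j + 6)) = j + 6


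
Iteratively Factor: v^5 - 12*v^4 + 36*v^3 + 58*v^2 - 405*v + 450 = (v - 5)*(v^4 - 7*v^3 + v^2 + 63*v - 90) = (v - 5)*(v + 3)*(v^3 - 10*v^2 + 31*v - 30) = (v - 5)*(v - 3)*(v + 3)*(v^2 - 7*v + 10) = (v - 5)^2*(v - 3)*(v + 3)*(v - 2)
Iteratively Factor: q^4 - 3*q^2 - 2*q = (q + 1)*(q^3 - q^2 - 2*q) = (q - 2)*(q + 1)*(q^2 + q) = (q - 2)*(q + 1)^2*(q)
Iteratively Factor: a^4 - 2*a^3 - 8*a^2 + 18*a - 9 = (a + 3)*(a^3 - 5*a^2 + 7*a - 3) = (a - 1)*(a + 3)*(a^2 - 4*a + 3) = (a - 1)^2*(a + 3)*(a - 3)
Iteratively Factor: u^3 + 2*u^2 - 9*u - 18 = (u - 3)*(u^2 + 5*u + 6) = (u - 3)*(u + 3)*(u + 2)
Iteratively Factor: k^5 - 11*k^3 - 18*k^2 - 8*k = (k - 4)*(k^4 + 4*k^3 + 5*k^2 + 2*k) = k*(k - 4)*(k^3 + 4*k^2 + 5*k + 2) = k*(k - 4)*(k + 1)*(k^2 + 3*k + 2) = k*(k - 4)*(k + 1)^2*(k + 2)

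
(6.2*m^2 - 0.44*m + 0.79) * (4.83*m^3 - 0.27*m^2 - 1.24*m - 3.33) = 29.946*m^5 - 3.7992*m^4 - 3.7535*m^3 - 20.3137*m^2 + 0.4856*m - 2.6307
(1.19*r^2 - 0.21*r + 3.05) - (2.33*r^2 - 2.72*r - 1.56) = -1.14*r^2 + 2.51*r + 4.61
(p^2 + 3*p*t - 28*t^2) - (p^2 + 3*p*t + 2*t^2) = -30*t^2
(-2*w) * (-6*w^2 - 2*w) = 12*w^3 + 4*w^2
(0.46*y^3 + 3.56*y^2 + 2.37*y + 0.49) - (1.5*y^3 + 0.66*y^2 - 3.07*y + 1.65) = -1.04*y^3 + 2.9*y^2 + 5.44*y - 1.16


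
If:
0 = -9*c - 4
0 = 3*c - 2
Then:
No Solution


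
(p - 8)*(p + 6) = p^2 - 2*p - 48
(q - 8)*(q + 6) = q^2 - 2*q - 48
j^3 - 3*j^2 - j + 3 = (j - 3)*(j - 1)*(j + 1)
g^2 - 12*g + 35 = (g - 7)*(g - 5)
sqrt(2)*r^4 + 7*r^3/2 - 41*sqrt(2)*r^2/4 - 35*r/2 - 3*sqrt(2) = (r - 2*sqrt(2))*(r + sqrt(2)/2)*(r + 3*sqrt(2))*(sqrt(2)*r + 1/2)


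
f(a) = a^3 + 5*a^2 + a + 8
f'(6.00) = 169.00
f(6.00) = 410.00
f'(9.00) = 334.00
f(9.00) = 1151.00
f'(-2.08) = -6.82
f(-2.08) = 18.55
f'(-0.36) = -2.21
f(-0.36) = 8.24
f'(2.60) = 47.28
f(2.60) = 61.98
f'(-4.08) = 10.14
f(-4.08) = 19.23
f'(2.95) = 56.61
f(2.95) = 80.13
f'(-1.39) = -7.10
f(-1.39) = 13.58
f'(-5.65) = 40.27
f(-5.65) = -18.40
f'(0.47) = 6.36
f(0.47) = 9.68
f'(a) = 3*a^2 + 10*a + 1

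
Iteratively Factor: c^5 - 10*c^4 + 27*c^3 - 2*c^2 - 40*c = (c + 1)*(c^4 - 11*c^3 + 38*c^2 - 40*c) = c*(c + 1)*(c^3 - 11*c^2 + 38*c - 40) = c*(c - 5)*(c + 1)*(c^2 - 6*c + 8) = c*(c - 5)*(c - 4)*(c + 1)*(c - 2)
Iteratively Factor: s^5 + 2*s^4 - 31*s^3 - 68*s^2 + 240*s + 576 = (s + 4)*(s^4 - 2*s^3 - 23*s^2 + 24*s + 144) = (s - 4)*(s + 4)*(s^3 + 2*s^2 - 15*s - 36) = (s - 4)^2*(s + 4)*(s^2 + 6*s + 9) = (s - 4)^2*(s + 3)*(s + 4)*(s + 3)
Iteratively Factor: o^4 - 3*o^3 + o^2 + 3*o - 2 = (o + 1)*(o^3 - 4*o^2 + 5*o - 2) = (o - 2)*(o + 1)*(o^2 - 2*o + 1) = (o - 2)*(o - 1)*(o + 1)*(o - 1)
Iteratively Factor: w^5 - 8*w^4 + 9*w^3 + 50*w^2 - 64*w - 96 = (w + 2)*(w^4 - 10*w^3 + 29*w^2 - 8*w - 48) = (w - 3)*(w + 2)*(w^3 - 7*w^2 + 8*w + 16) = (w - 4)*(w - 3)*(w + 2)*(w^2 - 3*w - 4) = (w - 4)*(w - 3)*(w + 1)*(w + 2)*(w - 4)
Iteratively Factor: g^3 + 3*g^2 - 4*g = (g + 4)*(g^2 - g) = g*(g + 4)*(g - 1)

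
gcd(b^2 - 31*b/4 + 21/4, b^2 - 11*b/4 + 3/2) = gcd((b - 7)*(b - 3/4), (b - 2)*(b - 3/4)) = b - 3/4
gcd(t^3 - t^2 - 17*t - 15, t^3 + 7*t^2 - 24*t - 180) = t - 5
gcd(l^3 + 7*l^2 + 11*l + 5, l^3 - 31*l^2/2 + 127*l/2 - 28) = 1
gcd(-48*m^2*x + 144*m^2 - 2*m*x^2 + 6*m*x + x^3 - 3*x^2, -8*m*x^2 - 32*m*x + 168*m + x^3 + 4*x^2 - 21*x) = -8*m*x + 24*m + x^2 - 3*x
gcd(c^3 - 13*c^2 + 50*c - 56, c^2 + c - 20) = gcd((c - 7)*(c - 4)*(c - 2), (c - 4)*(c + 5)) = c - 4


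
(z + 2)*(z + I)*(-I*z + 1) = -I*z^3 + 2*z^2 - 2*I*z^2 + 4*z + I*z + 2*I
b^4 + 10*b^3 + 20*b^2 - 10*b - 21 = (b - 1)*(b + 1)*(b + 3)*(b + 7)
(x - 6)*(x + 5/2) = x^2 - 7*x/2 - 15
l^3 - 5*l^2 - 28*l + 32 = (l - 8)*(l - 1)*(l + 4)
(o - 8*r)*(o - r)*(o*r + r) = o^3*r - 9*o^2*r^2 + o^2*r + 8*o*r^3 - 9*o*r^2 + 8*r^3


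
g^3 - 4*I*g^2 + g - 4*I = (g - 4*I)*(g - I)*(g + I)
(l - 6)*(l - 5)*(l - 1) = l^3 - 12*l^2 + 41*l - 30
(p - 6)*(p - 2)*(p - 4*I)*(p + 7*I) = p^4 - 8*p^3 + 3*I*p^3 + 40*p^2 - 24*I*p^2 - 224*p + 36*I*p + 336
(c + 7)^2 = c^2 + 14*c + 49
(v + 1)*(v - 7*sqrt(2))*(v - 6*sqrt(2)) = v^3 - 13*sqrt(2)*v^2 + v^2 - 13*sqrt(2)*v + 84*v + 84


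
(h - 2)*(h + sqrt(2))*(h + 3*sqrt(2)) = h^3 - 2*h^2 + 4*sqrt(2)*h^2 - 8*sqrt(2)*h + 6*h - 12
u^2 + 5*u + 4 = (u + 1)*(u + 4)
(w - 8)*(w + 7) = w^2 - w - 56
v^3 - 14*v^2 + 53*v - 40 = (v - 8)*(v - 5)*(v - 1)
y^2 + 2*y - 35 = (y - 5)*(y + 7)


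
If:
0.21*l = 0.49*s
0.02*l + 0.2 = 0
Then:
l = -10.00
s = -4.29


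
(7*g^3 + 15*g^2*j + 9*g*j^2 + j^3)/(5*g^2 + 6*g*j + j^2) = (7*g^2 + 8*g*j + j^2)/(5*g + j)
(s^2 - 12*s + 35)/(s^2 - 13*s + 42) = (s - 5)/(s - 6)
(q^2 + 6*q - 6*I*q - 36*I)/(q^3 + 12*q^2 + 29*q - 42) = (q - 6*I)/(q^2 + 6*q - 7)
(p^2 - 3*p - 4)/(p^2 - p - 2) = (p - 4)/(p - 2)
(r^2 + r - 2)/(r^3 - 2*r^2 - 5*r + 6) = 1/(r - 3)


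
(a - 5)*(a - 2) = a^2 - 7*a + 10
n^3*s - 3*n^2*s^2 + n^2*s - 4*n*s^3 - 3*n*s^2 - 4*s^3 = (n - 4*s)*(n + s)*(n*s + s)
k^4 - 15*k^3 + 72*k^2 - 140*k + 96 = (k - 8)*(k - 3)*(k - 2)^2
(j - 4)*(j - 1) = j^2 - 5*j + 4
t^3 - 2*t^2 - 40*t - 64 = (t - 8)*(t + 2)*(t + 4)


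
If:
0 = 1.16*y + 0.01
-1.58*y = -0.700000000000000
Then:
No Solution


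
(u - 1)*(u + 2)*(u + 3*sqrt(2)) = u^3 + u^2 + 3*sqrt(2)*u^2 - 2*u + 3*sqrt(2)*u - 6*sqrt(2)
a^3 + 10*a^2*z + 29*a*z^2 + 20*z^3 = (a + z)*(a + 4*z)*(a + 5*z)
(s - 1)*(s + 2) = s^2 + s - 2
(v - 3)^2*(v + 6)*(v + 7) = v^4 + 7*v^3 - 27*v^2 - 135*v + 378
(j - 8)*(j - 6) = j^2 - 14*j + 48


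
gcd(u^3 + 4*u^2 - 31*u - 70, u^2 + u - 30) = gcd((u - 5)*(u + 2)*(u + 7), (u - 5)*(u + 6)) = u - 5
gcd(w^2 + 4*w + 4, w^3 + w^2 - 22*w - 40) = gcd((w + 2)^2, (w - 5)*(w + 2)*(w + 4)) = w + 2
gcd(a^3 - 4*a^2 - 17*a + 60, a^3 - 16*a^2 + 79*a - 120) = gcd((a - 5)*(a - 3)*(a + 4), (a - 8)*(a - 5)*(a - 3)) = a^2 - 8*a + 15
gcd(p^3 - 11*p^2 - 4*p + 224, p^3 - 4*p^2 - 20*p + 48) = p + 4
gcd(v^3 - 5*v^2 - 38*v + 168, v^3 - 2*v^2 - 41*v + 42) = v^2 - v - 42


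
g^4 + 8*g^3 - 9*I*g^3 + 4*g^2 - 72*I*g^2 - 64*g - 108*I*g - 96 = (g + 2)*(g + 6)*(g - 8*I)*(g - I)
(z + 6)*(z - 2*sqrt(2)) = z^2 - 2*sqrt(2)*z + 6*z - 12*sqrt(2)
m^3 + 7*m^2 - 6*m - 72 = (m - 3)*(m + 4)*(m + 6)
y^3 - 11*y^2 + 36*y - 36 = (y - 6)*(y - 3)*(y - 2)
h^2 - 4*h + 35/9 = (h - 7/3)*(h - 5/3)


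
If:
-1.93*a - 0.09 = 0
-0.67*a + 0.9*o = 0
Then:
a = -0.05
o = -0.03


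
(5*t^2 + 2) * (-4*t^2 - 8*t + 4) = -20*t^4 - 40*t^3 + 12*t^2 - 16*t + 8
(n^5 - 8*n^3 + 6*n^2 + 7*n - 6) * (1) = n^5 - 8*n^3 + 6*n^2 + 7*n - 6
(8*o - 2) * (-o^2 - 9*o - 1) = -8*o^3 - 70*o^2 + 10*o + 2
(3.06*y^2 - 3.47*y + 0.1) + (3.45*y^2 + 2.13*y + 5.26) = 6.51*y^2 - 1.34*y + 5.36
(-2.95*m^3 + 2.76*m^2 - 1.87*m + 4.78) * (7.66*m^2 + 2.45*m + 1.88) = -22.597*m^5 + 13.9141*m^4 - 13.1082*m^3 + 37.2221*m^2 + 8.1954*m + 8.9864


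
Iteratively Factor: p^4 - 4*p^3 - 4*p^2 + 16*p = (p + 2)*(p^3 - 6*p^2 + 8*p) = (p - 2)*(p + 2)*(p^2 - 4*p) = p*(p - 2)*(p + 2)*(p - 4)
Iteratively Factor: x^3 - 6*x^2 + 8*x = (x - 4)*(x^2 - 2*x) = x*(x - 4)*(x - 2)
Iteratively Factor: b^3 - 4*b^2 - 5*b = (b)*(b^2 - 4*b - 5) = b*(b - 5)*(b + 1)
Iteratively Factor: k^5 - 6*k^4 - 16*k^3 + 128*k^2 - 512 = (k - 4)*(k^4 - 2*k^3 - 24*k^2 + 32*k + 128) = (k - 4)^2*(k^3 + 2*k^2 - 16*k - 32) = (k - 4)^2*(k + 2)*(k^2 - 16) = (k - 4)^3*(k + 2)*(k + 4)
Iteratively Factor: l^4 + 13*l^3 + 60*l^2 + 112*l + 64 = (l + 4)*(l^3 + 9*l^2 + 24*l + 16) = (l + 4)^2*(l^2 + 5*l + 4) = (l + 1)*(l + 4)^2*(l + 4)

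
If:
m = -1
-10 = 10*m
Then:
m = -1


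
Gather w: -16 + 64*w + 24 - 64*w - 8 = 0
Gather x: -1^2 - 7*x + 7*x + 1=0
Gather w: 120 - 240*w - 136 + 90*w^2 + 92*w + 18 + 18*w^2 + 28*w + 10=108*w^2 - 120*w + 12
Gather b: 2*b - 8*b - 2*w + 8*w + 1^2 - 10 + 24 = -6*b + 6*w + 15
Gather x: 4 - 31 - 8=-35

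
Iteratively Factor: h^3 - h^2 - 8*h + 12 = (h - 2)*(h^2 + h - 6) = (h - 2)^2*(h + 3)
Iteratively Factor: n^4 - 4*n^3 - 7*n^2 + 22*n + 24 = (n - 3)*(n^3 - n^2 - 10*n - 8) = (n - 3)*(n + 2)*(n^2 - 3*n - 4) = (n - 4)*(n - 3)*(n + 2)*(n + 1)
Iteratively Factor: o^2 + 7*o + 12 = (o + 3)*(o + 4)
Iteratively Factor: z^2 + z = (z + 1)*(z)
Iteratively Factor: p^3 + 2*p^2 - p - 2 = (p + 1)*(p^2 + p - 2) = (p - 1)*(p + 1)*(p + 2)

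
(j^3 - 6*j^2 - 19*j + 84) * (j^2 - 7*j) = j^5 - 13*j^4 + 23*j^3 + 217*j^2 - 588*j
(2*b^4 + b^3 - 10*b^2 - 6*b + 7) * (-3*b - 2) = -6*b^5 - 7*b^4 + 28*b^3 + 38*b^2 - 9*b - 14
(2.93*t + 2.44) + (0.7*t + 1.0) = 3.63*t + 3.44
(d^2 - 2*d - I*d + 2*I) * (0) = 0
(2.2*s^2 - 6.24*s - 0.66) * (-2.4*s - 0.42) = -5.28*s^3 + 14.052*s^2 + 4.2048*s + 0.2772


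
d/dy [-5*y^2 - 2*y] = -10*y - 2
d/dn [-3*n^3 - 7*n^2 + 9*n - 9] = -9*n^2 - 14*n + 9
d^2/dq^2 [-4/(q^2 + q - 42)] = 8*(q^2 + q - (2*q + 1)^2 - 42)/(q^2 + q - 42)^3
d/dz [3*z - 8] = 3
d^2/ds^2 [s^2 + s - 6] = 2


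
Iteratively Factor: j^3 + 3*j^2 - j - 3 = (j + 1)*(j^2 + 2*j - 3) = (j + 1)*(j + 3)*(j - 1)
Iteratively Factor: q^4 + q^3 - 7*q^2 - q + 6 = (q + 1)*(q^3 - 7*q + 6) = (q + 1)*(q + 3)*(q^2 - 3*q + 2) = (q - 1)*(q + 1)*(q + 3)*(q - 2)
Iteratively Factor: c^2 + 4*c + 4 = (c + 2)*(c + 2)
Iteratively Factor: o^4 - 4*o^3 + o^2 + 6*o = (o)*(o^3 - 4*o^2 + o + 6) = o*(o - 2)*(o^2 - 2*o - 3) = o*(o - 2)*(o + 1)*(o - 3)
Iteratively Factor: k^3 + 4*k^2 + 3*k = (k)*(k^2 + 4*k + 3) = k*(k + 1)*(k + 3)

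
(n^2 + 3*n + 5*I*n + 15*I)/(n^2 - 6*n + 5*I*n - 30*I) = (n + 3)/(n - 6)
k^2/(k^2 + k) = k/(k + 1)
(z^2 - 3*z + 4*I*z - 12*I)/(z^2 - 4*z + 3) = (z + 4*I)/(z - 1)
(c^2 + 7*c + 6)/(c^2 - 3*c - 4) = (c + 6)/(c - 4)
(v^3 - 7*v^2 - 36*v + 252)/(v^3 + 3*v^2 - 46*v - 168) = (v - 6)/(v + 4)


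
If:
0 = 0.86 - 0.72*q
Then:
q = 1.19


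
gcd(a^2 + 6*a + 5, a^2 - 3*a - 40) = a + 5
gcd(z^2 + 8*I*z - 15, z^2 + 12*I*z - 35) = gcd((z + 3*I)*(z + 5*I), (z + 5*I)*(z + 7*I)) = z + 5*I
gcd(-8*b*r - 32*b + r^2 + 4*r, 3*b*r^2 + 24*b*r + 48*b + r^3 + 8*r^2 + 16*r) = r + 4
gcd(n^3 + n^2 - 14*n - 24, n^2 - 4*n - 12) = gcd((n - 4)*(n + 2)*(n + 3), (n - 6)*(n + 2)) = n + 2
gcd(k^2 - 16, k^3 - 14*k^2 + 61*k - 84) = k - 4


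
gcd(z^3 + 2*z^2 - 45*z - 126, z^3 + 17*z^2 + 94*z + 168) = z + 6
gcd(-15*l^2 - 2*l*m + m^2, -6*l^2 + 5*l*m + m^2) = 1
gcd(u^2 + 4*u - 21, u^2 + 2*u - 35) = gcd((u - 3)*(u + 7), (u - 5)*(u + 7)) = u + 7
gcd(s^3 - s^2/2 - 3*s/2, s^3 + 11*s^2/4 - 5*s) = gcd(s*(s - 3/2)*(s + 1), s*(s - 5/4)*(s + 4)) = s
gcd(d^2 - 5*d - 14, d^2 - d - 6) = d + 2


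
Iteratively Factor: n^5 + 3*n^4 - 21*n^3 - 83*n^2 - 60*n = (n + 3)*(n^4 - 21*n^2 - 20*n) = (n + 1)*(n + 3)*(n^3 - n^2 - 20*n) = n*(n + 1)*(n + 3)*(n^2 - n - 20) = n*(n - 5)*(n + 1)*(n + 3)*(n + 4)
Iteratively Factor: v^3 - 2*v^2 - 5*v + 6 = (v - 1)*(v^2 - v - 6) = (v - 1)*(v + 2)*(v - 3)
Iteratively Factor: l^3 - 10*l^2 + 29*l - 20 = (l - 5)*(l^2 - 5*l + 4) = (l - 5)*(l - 4)*(l - 1)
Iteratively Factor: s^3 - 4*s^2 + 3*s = (s - 3)*(s^2 - s) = s*(s - 3)*(s - 1)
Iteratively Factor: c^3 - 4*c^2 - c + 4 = (c - 4)*(c^2 - 1) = (c - 4)*(c + 1)*(c - 1)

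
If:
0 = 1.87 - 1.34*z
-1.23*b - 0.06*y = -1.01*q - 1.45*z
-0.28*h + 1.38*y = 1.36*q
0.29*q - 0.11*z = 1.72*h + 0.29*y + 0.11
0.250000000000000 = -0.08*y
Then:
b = -0.78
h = -0.16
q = -3.14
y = -3.12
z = 1.40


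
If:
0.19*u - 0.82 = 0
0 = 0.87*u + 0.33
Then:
No Solution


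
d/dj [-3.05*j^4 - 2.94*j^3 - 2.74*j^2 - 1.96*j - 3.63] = -12.2*j^3 - 8.82*j^2 - 5.48*j - 1.96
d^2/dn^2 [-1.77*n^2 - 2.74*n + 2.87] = -3.54000000000000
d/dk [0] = 0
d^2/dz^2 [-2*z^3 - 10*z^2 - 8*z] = -12*z - 20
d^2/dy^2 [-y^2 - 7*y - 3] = -2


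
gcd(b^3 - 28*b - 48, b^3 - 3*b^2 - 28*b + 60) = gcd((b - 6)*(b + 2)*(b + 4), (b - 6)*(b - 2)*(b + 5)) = b - 6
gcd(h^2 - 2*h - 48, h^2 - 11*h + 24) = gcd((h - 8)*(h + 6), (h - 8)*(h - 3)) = h - 8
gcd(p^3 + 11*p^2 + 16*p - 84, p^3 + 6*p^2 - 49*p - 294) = p^2 + 13*p + 42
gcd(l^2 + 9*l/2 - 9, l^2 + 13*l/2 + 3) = l + 6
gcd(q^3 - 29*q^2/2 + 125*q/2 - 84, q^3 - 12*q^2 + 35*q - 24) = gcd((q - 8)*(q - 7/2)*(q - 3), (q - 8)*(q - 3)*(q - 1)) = q^2 - 11*q + 24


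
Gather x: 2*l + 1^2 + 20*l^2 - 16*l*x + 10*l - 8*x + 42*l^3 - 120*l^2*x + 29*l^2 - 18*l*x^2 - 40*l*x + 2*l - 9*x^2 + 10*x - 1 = 42*l^3 + 49*l^2 + 14*l + x^2*(-18*l - 9) + x*(-120*l^2 - 56*l + 2)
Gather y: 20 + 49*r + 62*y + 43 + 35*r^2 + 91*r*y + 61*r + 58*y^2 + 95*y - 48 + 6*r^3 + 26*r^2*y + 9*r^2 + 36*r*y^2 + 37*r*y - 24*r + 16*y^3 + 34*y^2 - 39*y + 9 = 6*r^3 + 44*r^2 + 86*r + 16*y^3 + y^2*(36*r + 92) + y*(26*r^2 + 128*r + 118) + 24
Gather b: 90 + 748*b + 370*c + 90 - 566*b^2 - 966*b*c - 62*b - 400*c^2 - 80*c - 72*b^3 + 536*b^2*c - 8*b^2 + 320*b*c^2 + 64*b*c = -72*b^3 + b^2*(536*c - 574) + b*(320*c^2 - 902*c + 686) - 400*c^2 + 290*c + 180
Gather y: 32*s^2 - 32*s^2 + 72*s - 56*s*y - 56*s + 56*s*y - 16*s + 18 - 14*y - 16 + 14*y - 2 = 0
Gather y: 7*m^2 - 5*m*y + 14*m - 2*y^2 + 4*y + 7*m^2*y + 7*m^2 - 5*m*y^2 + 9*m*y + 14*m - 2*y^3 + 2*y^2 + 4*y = 14*m^2 - 5*m*y^2 + 28*m - 2*y^3 + y*(7*m^2 + 4*m + 8)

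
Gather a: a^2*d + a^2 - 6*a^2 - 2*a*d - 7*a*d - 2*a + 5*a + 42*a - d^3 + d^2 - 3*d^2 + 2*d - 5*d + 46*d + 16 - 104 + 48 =a^2*(d - 5) + a*(45 - 9*d) - d^3 - 2*d^2 + 43*d - 40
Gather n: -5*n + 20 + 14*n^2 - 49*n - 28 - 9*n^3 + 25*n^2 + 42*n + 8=-9*n^3 + 39*n^2 - 12*n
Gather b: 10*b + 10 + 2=10*b + 12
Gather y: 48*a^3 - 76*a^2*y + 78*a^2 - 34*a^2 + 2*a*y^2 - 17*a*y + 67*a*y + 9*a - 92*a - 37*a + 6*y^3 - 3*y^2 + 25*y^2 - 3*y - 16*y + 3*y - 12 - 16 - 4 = 48*a^3 + 44*a^2 - 120*a + 6*y^3 + y^2*(2*a + 22) + y*(-76*a^2 + 50*a - 16) - 32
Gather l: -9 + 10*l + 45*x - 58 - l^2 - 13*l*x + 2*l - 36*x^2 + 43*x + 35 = -l^2 + l*(12 - 13*x) - 36*x^2 + 88*x - 32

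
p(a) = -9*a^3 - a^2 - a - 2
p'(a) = -27*a^2 - 2*a - 1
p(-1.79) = 48.20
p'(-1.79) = -83.93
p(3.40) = -370.70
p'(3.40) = -319.92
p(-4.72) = 926.83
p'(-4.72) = -593.08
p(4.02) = -606.86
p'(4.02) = -445.37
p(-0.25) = -1.67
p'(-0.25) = -2.19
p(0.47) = -3.63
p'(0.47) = -7.90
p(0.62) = -5.15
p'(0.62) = -12.62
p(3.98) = -589.22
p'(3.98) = -436.65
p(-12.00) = 15418.00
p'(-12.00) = -3865.00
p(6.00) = -1988.00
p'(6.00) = -985.00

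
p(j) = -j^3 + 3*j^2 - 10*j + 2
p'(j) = -3*j^2 + 6*j - 10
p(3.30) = -34.27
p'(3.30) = -22.87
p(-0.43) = 6.93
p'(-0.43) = -13.13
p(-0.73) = 11.29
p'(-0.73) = -15.98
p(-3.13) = 93.35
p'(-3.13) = -58.17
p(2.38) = -18.29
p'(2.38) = -12.71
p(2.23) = -16.47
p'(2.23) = -11.54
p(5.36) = -119.40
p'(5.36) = -64.03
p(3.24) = -32.92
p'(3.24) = -22.05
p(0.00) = 2.00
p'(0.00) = -10.00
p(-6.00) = 386.00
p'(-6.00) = -154.00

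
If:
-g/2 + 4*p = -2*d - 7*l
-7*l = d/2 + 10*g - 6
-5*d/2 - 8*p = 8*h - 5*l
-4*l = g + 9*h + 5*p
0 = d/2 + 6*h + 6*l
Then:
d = 723/2371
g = 1391/2371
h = -215/9484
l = -13/4742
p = -705/9484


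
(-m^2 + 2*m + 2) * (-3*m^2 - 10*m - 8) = 3*m^4 + 4*m^3 - 18*m^2 - 36*m - 16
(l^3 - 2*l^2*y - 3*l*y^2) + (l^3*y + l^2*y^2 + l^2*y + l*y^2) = l^3*y + l^3 + l^2*y^2 - l^2*y - 2*l*y^2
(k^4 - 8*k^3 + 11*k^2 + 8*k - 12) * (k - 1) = k^5 - 9*k^4 + 19*k^3 - 3*k^2 - 20*k + 12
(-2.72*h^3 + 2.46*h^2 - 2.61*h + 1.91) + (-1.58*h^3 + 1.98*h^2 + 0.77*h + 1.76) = -4.3*h^3 + 4.44*h^2 - 1.84*h + 3.67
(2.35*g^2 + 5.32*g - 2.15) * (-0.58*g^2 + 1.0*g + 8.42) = -1.363*g^4 - 0.7356*g^3 + 26.354*g^2 + 42.6444*g - 18.103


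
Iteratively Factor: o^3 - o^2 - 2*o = (o)*(o^2 - o - 2) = o*(o - 2)*(o + 1)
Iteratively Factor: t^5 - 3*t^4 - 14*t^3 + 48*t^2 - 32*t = (t - 1)*(t^4 - 2*t^3 - 16*t^2 + 32*t) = (t - 4)*(t - 1)*(t^3 + 2*t^2 - 8*t) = (t - 4)*(t - 2)*(t - 1)*(t^2 + 4*t) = (t - 4)*(t - 2)*(t - 1)*(t + 4)*(t)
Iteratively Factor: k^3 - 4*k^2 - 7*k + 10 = (k - 5)*(k^2 + k - 2) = (k - 5)*(k - 1)*(k + 2)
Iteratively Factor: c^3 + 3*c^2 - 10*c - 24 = (c + 2)*(c^2 + c - 12) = (c - 3)*(c + 2)*(c + 4)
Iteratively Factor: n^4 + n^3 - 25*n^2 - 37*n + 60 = (n - 1)*(n^3 + 2*n^2 - 23*n - 60) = (n - 5)*(n - 1)*(n^2 + 7*n + 12) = (n - 5)*(n - 1)*(n + 4)*(n + 3)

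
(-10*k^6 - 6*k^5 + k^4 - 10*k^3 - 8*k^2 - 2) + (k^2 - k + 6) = -10*k^6 - 6*k^5 + k^4 - 10*k^3 - 7*k^2 - k + 4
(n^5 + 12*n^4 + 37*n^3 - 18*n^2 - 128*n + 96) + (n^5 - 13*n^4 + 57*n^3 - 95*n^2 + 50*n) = 2*n^5 - n^4 + 94*n^3 - 113*n^2 - 78*n + 96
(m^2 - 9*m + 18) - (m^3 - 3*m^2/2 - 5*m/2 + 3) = -m^3 + 5*m^2/2 - 13*m/2 + 15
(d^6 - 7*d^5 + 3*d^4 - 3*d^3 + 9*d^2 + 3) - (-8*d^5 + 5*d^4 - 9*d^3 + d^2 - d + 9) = d^6 + d^5 - 2*d^4 + 6*d^3 + 8*d^2 + d - 6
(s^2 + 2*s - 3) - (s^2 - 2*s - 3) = 4*s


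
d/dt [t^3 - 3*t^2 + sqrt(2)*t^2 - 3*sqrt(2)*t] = 3*t^2 - 6*t + 2*sqrt(2)*t - 3*sqrt(2)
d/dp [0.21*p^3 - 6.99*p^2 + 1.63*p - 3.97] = 0.63*p^2 - 13.98*p + 1.63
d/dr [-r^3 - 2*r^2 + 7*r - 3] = -3*r^2 - 4*r + 7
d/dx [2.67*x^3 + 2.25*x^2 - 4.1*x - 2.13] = 8.01*x^2 + 4.5*x - 4.1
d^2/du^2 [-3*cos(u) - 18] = 3*cos(u)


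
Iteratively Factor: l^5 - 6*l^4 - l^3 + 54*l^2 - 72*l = (l + 3)*(l^4 - 9*l^3 + 26*l^2 - 24*l) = (l - 3)*(l + 3)*(l^3 - 6*l^2 + 8*l) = (l - 4)*(l - 3)*(l + 3)*(l^2 - 2*l) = l*(l - 4)*(l - 3)*(l + 3)*(l - 2)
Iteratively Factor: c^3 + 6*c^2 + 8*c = (c + 4)*(c^2 + 2*c) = c*(c + 4)*(c + 2)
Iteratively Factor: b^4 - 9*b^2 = (b)*(b^3 - 9*b) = b^2*(b^2 - 9) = b^2*(b + 3)*(b - 3)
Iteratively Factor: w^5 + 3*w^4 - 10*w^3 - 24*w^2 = (w)*(w^4 + 3*w^3 - 10*w^2 - 24*w) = w*(w + 2)*(w^3 + w^2 - 12*w) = w*(w + 2)*(w + 4)*(w^2 - 3*w) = w^2*(w + 2)*(w + 4)*(w - 3)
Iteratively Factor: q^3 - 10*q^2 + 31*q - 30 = (q - 5)*(q^2 - 5*q + 6) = (q - 5)*(q - 3)*(q - 2)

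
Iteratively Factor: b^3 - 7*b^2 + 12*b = (b - 3)*(b^2 - 4*b) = b*(b - 3)*(b - 4)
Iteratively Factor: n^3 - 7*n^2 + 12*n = (n)*(n^2 - 7*n + 12) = n*(n - 3)*(n - 4)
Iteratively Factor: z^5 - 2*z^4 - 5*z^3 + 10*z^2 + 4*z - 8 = (z + 2)*(z^4 - 4*z^3 + 3*z^2 + 4*z - 4) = (z + 1)*(z + 2)*(z^3 - 5*z^2 + 8*z - 4) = (z - 2)*(z + 1)*(z + 2)*(z^2 - 3*z + 2) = (z - 2)*(z - 1)*(z + 1)*(z + 2)*(z - 2)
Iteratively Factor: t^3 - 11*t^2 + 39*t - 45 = (t - 3)*(t^2 - 8*t + 15) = (t - 3)^2*(t - 5)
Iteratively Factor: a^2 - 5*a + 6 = (a - 2)*(a - 3)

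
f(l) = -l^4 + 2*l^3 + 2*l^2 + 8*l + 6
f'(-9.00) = 3374.00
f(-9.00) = -7923.00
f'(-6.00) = 1064.00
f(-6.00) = -1698.00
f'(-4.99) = 634.45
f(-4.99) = -852.64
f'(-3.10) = 172.42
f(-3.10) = -151.51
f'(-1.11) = 16.42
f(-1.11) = -4.67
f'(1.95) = 8.96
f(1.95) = 29.58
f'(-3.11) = 173.91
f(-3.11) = -153.25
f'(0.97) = 13.87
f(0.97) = 16.58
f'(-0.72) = 9.72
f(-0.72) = 0.26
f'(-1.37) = 24.07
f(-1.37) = -9.87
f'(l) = -4*l^3 + 6*l^2 + 4*l + 8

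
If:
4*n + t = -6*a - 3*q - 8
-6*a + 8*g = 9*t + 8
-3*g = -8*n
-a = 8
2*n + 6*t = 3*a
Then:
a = -8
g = -608/73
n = -228/73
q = 4048/219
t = -216/73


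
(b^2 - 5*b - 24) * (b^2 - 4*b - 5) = b^4 - 9*b^3 - 9*b^2 + 121*b + 120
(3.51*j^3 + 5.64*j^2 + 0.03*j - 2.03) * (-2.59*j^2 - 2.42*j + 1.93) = -9.0909*j^5 - 23.1018*j^4 - 6.9522*j^3 + 16.0703*j^2 + 4.9705*j - 3.9179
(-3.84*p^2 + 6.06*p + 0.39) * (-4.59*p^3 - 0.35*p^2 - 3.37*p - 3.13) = 17.6256*p^5 - 26.4714*p^4 + 9.0297*p^3 - 8.5395*p^2 - 20.2821*p - 1.2207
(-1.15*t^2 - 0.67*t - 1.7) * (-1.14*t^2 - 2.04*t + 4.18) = 1.311*t^4 + 3.1098*t^3 - 1.5022*t^2 + 0.6674*t - 7.106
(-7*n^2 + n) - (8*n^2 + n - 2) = 2 - 15*n^2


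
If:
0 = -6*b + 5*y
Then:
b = 5*y/6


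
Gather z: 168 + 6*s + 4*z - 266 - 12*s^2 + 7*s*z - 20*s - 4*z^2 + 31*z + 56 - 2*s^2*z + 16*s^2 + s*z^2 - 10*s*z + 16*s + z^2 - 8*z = 4*s^2 + 2*s + z^2*(s - 3) + z*(-2*s^2 - 3*s + 27) - 42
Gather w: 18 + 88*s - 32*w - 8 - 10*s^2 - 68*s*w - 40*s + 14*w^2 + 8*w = -10*s^2 + 48*s + 14*w^2 + w*(-68*s - 24) + 10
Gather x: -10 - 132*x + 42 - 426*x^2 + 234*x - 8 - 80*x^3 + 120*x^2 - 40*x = -80*x^3 - 306*x^2 + 62*x + 24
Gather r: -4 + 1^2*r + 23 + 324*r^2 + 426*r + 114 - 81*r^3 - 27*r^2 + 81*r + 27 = -81*r^3 + 297*r^2 + 508*r + 160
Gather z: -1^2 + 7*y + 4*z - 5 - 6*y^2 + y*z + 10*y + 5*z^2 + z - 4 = -6*y^2 + 17*y + 5*z^2 + z*(y + 5) - 10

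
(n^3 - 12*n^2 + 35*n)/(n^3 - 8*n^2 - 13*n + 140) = n/(n + 4)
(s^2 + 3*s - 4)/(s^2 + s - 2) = (s + 4)/(s + 2)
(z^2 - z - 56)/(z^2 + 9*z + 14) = (z - 8)/(z + 2)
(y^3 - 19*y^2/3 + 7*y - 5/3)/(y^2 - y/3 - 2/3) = (3*y^2 - 16*y + 5)/(3*y + 2)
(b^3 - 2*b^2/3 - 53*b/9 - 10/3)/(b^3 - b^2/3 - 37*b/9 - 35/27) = 3*(3*b^2 - 7*b - 6)/(9*b^2 - 18*b - 7)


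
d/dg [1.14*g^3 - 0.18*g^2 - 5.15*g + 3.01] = 3.42*g^2 - 0.36*g - 5.15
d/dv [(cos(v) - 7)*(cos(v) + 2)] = (5 - 2*cos(v))*sin(v)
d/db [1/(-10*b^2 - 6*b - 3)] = 2*(10*b + 3)/(10*b^2 + 6*b + 3)^2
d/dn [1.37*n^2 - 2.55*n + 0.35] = 2.74*n - 2.55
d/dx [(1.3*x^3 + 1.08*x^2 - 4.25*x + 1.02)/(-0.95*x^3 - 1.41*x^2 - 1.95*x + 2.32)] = (-4.44089209850063e-16*x^5 - 0.807*x^4 - 13.145*x^3 + 3.8565*x^2 + 7.8876*x - 7.871)/(0.9025*x^6 + 2.679*x^5 + 5.6931*x^4 + 1.091*x^3 - 2.7399*x^2 - 9.048*x + 5.3824)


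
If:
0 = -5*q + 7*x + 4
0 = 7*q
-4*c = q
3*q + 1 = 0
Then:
No Solution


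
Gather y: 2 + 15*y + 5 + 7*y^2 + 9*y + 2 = 7*y^2 + 24*y + 9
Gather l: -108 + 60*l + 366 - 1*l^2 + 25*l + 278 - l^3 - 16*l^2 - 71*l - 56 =-l^3 - 17*l^2 + 14*l + 480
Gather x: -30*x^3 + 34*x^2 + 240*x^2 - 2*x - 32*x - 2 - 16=-30*x^3 + 274*x^2 - 34*x - 18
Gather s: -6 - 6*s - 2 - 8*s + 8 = -14*s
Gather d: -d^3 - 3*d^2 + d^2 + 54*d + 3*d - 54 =-d^3 - 2*d^2 + 57*d - 54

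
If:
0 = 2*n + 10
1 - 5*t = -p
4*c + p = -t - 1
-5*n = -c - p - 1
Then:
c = 75/7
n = -5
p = -257/7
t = -50/7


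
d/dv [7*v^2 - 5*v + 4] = 14*v - 5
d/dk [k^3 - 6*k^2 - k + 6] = 3*k^2 - 12*k - 1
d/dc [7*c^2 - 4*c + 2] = 14*c - 4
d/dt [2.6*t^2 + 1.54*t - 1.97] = 5.2*t + 1.54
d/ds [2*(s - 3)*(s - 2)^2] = 2*(s - 2)*(3*s - 8)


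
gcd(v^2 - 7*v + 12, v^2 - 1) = 1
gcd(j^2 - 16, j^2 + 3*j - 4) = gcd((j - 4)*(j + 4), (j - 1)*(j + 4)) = j + 4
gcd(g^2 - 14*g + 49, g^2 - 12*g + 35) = g - 7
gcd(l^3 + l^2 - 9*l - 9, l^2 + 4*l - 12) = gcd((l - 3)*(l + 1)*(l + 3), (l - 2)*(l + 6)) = 1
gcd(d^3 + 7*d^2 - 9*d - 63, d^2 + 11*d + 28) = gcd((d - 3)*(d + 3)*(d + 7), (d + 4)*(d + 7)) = d + 7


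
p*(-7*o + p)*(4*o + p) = -28*o^2*p - 3*o*p^2 + p^3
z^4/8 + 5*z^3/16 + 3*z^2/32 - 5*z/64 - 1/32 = (z/4 + 1/2)*(z/2 + 1/4)*(z - 1/2)*(z + 1/2)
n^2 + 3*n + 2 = (n + 1)*(n + 2)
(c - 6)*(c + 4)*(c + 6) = c^3 + 4*c^2 - 36*c - 144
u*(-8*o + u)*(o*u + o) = -8*o^2*u^2 - 8*o^2*u + o*u^3 + o*u^2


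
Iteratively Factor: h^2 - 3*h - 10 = (h - 5)*(h + 2)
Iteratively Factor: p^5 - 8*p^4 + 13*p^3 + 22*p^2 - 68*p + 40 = (p - 2)*(p^4 - 6*p^3 + p^2 + 24*p - 20) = (p - 2)*(p + 2)*(p^3 - 8*p^2 + 17*p - 10) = (p - 5)*(p - 2)*(p + 2)*(p^2 - 3*p + 2) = (p - 5)*(p - 2)^2*(p + 2)*(p - 1)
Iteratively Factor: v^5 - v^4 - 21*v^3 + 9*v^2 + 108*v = (v + 3)*(v^4 - 4*v^3 - 9*v^2 + 36*v) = (v - 4)*(v + 3)*(v^3 - 9*v) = (v - 4)*(v + 3)^2*(v^2 - 3*v) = v*(v - 4)*(v + 3)^2*(v - 3)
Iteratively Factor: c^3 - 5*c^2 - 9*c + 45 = (c - 5)*(c^2 - 9) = (c - 5)*(c - 3)*(c + 3)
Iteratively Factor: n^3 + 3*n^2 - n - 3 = (n + 3)*(n^2 - 1) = (n - 1)*(n + 3)*(n + 1)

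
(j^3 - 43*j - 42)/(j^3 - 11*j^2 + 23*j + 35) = (j + 6)/(j - 5)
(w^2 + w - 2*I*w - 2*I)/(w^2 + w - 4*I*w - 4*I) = (w - 2*I)/(w - 4*I)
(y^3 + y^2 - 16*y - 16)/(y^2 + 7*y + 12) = (y^2 - 3*y - 4)/(y + 3)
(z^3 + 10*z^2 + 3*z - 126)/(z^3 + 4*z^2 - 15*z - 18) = (z + 7)/(z + 1)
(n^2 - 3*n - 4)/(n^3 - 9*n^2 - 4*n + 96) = (n + 1)/(n^2 - 5*n - 24)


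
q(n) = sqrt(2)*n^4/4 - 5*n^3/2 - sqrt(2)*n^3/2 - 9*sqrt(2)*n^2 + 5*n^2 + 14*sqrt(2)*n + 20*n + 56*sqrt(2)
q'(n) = sqrt(2)*n^3 - 15*n^2/2 - 3*sqrt(2)*n^2/2 - 18*sqrt(2)*n + 10*n + 14*sqrt(2) + 20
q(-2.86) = 0.84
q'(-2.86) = -27.78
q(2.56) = 91.81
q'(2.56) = -39.10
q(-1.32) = 21.65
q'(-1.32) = 40.18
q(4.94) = -88.86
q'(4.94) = -100.86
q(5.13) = -108.12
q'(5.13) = -101.77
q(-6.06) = 744.75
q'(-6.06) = -534.59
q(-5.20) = 372.73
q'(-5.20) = -338.84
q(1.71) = 111.64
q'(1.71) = -7.69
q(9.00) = -206.89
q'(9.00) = 152.33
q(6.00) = -194.75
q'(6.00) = -93.83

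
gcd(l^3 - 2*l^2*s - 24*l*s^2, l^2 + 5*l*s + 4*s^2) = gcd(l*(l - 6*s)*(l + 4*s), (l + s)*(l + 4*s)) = l + 4*s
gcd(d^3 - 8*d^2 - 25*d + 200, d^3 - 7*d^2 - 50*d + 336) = d - 8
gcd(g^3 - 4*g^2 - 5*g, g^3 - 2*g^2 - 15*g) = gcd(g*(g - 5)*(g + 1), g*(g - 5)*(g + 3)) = g^2 - 5*g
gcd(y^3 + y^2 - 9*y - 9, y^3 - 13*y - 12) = y^2 + 4*y + 3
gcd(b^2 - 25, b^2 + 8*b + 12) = 1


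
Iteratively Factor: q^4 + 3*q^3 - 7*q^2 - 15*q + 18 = (q - 2)*(q^3 + 5*q^2 + 3*q - 9) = (q - 2)*(q - 1)*(q^2 + 6*q + 9) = (q - 2)*(q - 1)*(q + 3)*(q + 3)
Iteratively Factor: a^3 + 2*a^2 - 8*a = (a + 4)*(a^2 - 2*a) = (a - 2)*(a + 4)*(a)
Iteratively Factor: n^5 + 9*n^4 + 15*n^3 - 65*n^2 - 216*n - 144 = (n + 3)*(n^4 + 6*n^3 - 3*n^2 - 56*n - 48) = (n + 3)*(n + 4)*(n^3 + 2*n^2 - 11*n - 12) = (n - 3)*(n + 3)*(n + 4)*(n^2 + 5*n + 4) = (n - 3)*(n + 1)*(n + 3)*(n + 4)*(n + 4)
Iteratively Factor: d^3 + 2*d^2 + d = (d + 1)*(d^2 + d) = d*(d + 1)*(d + 1)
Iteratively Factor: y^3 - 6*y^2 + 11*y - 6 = (y - 3)*(y^2 - 3*y + 2) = (y - 3)*(y - 2)*(y - 1)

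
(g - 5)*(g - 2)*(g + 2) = g^3 - 5*g^2 - 4*g + 20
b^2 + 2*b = b*(b + 2)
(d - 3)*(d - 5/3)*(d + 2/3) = d^3 - 4*d^2 + 17*d/9 + 10/3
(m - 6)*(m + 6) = m^2 - 36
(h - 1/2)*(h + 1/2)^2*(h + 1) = h^4 + 3*h^3/2 + h^2/4 - 3*h/8 - 1/8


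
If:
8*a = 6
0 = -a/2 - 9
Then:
No Solution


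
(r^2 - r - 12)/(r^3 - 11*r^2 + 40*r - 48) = (r + 3)/(r^2 - 7*r + 12)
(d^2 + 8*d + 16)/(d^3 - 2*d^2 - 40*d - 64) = (d + 4)/(d^2 - 6*d - 16)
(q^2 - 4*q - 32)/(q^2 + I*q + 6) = (q^2 - 4*q - 32)/(q^2 + I*q + 6)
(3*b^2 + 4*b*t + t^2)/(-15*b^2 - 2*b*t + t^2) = (b + t)/(-5*b + t)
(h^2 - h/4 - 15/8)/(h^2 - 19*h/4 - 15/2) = (h - 3/2)/(h - 6)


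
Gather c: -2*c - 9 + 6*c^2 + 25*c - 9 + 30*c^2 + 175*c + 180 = 36*c^2 + 198*c + 162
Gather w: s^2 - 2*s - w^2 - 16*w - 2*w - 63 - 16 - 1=s^2 - 2*s - w^2 - 18*w - 80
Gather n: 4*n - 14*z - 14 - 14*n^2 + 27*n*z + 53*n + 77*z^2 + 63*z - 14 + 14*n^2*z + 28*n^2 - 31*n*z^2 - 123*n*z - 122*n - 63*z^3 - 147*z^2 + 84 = n^2*(14*z + 14) + n*(-31*z^2 - 96*z - 65) - 63*z^3 - 70*z^2 + 49*z + 56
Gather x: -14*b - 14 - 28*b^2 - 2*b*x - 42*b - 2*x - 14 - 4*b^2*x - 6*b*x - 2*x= -28*b^2 - 56*b + x*(-4*b^2 - 8*b - 4) - 28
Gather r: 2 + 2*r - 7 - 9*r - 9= -7*r - 14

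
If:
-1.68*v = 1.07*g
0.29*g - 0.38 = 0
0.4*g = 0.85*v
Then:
No Solution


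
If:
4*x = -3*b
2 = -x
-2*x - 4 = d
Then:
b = 8/3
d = 0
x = -2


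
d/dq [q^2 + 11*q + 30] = 2*q + 11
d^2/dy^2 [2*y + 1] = 0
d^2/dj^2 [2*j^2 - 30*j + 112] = 4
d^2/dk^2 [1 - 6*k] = 0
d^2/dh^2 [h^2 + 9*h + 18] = 2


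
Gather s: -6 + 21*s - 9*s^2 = -9*s^2 + 21*s - 6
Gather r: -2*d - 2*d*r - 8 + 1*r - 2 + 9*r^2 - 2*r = -2*d + 9*r^2 + r*(-2*d - 1) - 10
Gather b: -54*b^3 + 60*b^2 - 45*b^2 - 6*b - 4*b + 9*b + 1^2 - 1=-54*b^3 + 15*b^2 - b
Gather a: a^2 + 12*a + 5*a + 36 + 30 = a^2 + 17*a + 66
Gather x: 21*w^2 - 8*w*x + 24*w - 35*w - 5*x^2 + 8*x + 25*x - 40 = 21*w^2 - 11*w - 5*x^2 + x*(33 - 8*w) - 40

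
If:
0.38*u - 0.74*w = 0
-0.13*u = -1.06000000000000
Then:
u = 8.15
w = 4.19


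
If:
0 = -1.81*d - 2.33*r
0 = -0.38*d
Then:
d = 0.00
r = 0.00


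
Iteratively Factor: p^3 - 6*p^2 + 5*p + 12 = (p - 4)*(p^2 - 2*p - 3) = (p - 4)*(p - 3)*(p + 1)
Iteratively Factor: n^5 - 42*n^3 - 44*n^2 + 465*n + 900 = (n + 3)*(n^4 - 3*n^3 - 33*n^2 + 55*n + 300) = (n + 3)*(n + 4)*(n^3 - 7*n^2 - 5*n + 75) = (n - 5)*(n + 3)*(n + 4)*(n^2 - 2*n - 15) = (n - 5)*(n + 3)^2*(n + 4)*(n - 5)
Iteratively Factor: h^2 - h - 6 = (h - 3)*(h + 2)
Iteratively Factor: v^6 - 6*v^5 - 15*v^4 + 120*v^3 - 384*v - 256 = (v + 4)*(v^5 - 10*v^4 + 25*v^3 + 20*v^2 - 80*v - 64) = (v - 4)*(v + 4)*(v^4 - 6*v^3 + v^2 + 24*v + 16) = (v - 4)^2*(v + 4)*(v^3 - 2*v^2 - 7*v - 4) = (v - 4)^3*(v + 4)*(v^2 + 2*v + 1) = (v - 4)^3*(v + 1)*(v + 4)*(v + 1)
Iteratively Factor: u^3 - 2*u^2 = (u - 2)*(u^2) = u*(u - 2)*(u)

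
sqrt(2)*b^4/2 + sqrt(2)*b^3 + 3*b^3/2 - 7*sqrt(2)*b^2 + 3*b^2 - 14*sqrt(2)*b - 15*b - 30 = (b + 2)*(b - 5*sqrt(2)/2)*(b + 3*sqrt(2))*(sqrt(2)*b/2 + 1)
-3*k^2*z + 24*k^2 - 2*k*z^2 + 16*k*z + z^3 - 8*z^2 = (-3*k + z)*(k + z)*(z - 8)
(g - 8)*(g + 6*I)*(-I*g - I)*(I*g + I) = g^4 - 6*g^3 + 6*I*g^3 - 15*g^2 - 36*I*g^2 - 8*g - 90*I*g - 48*I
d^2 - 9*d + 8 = (d - 8)*(d - 1)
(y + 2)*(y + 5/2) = y^2 + 9*y/2 + 5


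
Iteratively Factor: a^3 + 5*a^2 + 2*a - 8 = (a + 4)*(a^2 + a - 2) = (a - 1)*(a + 4)*(a + 2)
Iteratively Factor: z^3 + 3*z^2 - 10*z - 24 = (z + 2)*(z^2 + z - 12) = (z + 2)*(z + 4)*(z - 3)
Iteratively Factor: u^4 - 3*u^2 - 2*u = (u)*(u^3 - 3*u - 2) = u*(u + 1)*(u^2 - u - 2) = u*(u + 1)^2*(u - 2)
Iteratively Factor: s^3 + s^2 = (s + 1)*(s^2) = s*(s + 1)*(s)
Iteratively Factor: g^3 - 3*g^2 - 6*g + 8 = (g - 4)*(g^2 + g - 2) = (g - 4)*(g + 2)*(g - 1)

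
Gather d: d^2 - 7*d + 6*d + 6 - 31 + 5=d^2 - d - 20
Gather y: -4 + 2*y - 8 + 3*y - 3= 5*y - 15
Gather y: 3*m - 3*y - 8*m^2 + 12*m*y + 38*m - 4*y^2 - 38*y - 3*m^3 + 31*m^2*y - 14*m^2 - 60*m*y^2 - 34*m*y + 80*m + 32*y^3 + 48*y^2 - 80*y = -3*m^3 - 22*m^2 + 121*m + 32*y^3 + y^2*(44 - 60*m) + y*(31*m^2 - 22*m - 121)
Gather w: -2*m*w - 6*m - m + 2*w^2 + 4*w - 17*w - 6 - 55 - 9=-7*m + 2*w^2 + w*(-2*m - 13) - 70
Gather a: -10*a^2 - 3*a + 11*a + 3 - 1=-10*a^2 + 8*a + 2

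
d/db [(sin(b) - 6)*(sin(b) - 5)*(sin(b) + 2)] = (3*sin(b)^2 - 18*sin(b) + 8)*cos(b)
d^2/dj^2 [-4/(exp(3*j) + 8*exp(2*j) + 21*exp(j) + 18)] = (-36*exp(3*j) - 136*exp(2*j) - 52*exp(j) + 168)*exp(j)/(exp(7*j) + 18*exp(6*j) + 138*exp(5*j) + 584*exp(4*j) + 1473*exp(3*j) + 2214*exp(2*j) + 1836*exp(j) + 648)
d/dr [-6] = 0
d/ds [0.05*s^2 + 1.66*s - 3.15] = 0.1*s + 1.66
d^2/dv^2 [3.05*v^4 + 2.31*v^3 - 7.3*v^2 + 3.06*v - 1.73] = 36.6*v^2 + 13.86*v - 14.6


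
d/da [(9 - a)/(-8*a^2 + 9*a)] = (-8*a^2 + 144*a - 81)/(a^2*(64*a^2 - 144*a + 81))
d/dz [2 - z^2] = -2*z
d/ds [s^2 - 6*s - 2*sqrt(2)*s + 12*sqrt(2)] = 2*s - 6 - 2*sqrt(2)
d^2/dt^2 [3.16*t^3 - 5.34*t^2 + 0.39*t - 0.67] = 18.96*t - 10.68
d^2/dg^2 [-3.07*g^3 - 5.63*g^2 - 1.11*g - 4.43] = -18.42*g - 11.26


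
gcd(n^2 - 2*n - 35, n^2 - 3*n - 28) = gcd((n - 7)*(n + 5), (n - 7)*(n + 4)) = n - 7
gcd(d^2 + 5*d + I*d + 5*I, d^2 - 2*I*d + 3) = d + I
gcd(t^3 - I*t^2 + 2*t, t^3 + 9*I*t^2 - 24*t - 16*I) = t + I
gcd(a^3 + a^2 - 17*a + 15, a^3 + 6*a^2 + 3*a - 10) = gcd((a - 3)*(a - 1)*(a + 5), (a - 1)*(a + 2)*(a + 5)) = a^2 + 4*a - 5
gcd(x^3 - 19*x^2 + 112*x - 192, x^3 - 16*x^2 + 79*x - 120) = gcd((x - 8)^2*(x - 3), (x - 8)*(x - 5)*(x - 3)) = x^2 - 11*x + 24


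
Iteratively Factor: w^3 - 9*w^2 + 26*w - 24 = (w - 3)*(w^2 - 6*w + 8) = (w - 3)*(w - 2)*(w - 4)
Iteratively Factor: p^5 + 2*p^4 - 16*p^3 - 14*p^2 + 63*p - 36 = (p + 3)*(p^4 - p^3 - 13*p^2 + 25*p - 12) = (p - 1)*(p + 3)*(p^3 - 13*p + 12) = (p - 1)*(p + 3)*(p + 4)*(p^2 - 4*p + 3) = (p - 1)^2*(p + 3)*(p + 4)*(p - 3)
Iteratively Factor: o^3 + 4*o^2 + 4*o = (o + 2)*(o^2 + 2*o) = (o + 2)^2*(o)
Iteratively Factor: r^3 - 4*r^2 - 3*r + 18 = (r + 2)*(r^2 - 6*r + 9) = (r - 3)*(r + 2)*(r - 3)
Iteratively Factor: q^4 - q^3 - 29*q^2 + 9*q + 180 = (q - 3)*(q^3 + 2*q^2 - 23*q - 60) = (q - 5)*(q - 3)*(q^2 + 7*q + 12) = (q - 5)*(q - 3)*(q + 4)*(q + 3)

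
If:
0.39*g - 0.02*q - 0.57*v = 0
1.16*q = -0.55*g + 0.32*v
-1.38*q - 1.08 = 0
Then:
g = 2.77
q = -0.78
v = 1.92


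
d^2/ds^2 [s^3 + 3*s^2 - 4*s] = 6*s + 6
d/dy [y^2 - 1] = 2*y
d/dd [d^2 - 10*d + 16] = 2*d - 10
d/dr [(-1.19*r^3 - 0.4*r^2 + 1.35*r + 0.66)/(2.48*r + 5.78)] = (-5.9024*r^3 - 21.6266*r^2 - 4.624*r + 6.1662)/(6.1504*r^2 + 28.6688*r + 33.4084)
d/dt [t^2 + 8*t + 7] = 2*t + 8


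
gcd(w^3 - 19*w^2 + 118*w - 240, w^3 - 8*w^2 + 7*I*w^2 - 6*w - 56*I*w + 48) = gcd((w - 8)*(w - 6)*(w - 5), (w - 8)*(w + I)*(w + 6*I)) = w - 8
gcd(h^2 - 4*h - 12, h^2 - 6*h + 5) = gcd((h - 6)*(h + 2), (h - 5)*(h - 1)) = 1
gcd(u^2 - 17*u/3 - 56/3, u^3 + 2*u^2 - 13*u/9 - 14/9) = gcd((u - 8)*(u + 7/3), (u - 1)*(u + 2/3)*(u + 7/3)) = u + 7/3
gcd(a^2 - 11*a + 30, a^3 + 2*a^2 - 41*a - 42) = a - 6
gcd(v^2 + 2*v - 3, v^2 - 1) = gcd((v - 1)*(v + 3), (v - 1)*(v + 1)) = v - 1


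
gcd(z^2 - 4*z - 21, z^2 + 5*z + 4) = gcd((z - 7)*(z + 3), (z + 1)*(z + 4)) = 1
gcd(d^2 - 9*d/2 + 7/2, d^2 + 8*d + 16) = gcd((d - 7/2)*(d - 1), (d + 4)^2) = 1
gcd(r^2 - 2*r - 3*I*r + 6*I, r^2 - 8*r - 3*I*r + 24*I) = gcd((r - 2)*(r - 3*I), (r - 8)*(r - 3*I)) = r - 3*I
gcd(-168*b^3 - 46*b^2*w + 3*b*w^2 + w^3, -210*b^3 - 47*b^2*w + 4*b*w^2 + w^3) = -42*b^2 - b*w + w^2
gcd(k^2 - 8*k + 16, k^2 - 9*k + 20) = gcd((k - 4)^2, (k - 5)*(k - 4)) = k - 4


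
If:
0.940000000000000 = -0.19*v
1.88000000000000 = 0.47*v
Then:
No Solution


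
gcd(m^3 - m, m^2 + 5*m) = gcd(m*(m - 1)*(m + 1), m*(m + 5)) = m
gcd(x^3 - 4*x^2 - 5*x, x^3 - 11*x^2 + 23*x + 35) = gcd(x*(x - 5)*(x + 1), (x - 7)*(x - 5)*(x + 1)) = x^2 - 4*x - 5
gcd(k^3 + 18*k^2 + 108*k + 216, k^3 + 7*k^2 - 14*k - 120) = k + 6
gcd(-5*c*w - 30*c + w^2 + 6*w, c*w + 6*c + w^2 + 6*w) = w + 6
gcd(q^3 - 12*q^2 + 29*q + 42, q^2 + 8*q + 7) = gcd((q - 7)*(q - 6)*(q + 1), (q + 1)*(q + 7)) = q + 1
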